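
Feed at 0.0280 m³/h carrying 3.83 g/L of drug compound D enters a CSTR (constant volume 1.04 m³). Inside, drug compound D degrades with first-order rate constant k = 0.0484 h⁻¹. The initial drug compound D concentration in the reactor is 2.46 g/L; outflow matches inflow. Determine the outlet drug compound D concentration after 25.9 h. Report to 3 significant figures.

1.52 g/L

Species balance: V dC/dt = Q C_in − Q C − k V C.
This is linear with rate a = Q/V + k = 0.075323 h⁻¹.
C_ss = Q C_in/(Q + kV) = 1.3690 g/L; C(t) = C_ss + (C₀ − C_ss) e^(−a t).
C(25.9) = 1.3690 + (1.0910)·e^(−0.075323·25.9) = 1.3690 + (1.0910)·0.14215 = 1.5241 g/L.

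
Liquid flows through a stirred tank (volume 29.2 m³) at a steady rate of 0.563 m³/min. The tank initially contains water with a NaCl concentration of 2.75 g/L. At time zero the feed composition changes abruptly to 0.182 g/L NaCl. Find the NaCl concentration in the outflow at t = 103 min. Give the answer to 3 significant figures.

0.534 g/L

Accumulation = in − out for the solute gives V dC/dt = Q(C_in − C).
So dC/dt = (C_in − C)/τ with τ = V/Q = 29.2/0.563 = 51.865 min.
Integrating: C(t) = C_in + (C₀ − C_in) e^(−t/τ).
C(103) = 0.182 + (2.75 − 0.182)·e^(−103/51.865) = 0.182 + (2.5680)·0.13725 = 0.53447 g/L.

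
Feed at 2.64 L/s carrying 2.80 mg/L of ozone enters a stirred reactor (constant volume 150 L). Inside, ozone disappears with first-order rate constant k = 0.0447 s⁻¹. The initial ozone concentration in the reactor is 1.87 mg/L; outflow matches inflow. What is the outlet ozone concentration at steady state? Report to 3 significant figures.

0.791 mg/L

Accumulation = in − out − consumed: V dC/dt = Q C_in − Q C − k V C.
At steady state: 0 = Q C_in − (Q + kV) C_ss, so C_ss = Q C_in/(Q + kV).
C_ss = 2.64·2.80/(2.64 + 0.0447·150) = 7.3920/9.3450 = 0.79101 mg/L.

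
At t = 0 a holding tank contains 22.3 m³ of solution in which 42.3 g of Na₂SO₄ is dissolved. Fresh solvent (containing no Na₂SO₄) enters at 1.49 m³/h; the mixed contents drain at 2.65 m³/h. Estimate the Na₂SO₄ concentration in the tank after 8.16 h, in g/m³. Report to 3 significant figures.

Let m(t) be the amount of Na₂SO₄. Volume: V(t) = V₀ + (Q_in − Q_out) t = 22.3 − 1.1600 t; V(8.16) = 12.834 m³.
Species balance (pure solvent in): dm/dt = −Q_out · m/V(t).
Separate: dm/m = −Q_out dt/V(t) ⇒ ln(m/m₀) = −(Q_out/(Q_in−Q_out)) ln(V/V₀).
m = m₀ (V₀/V)^(Q_out/(Q_in−Q_out)) = 42.3 × (22.3/12.834)^(-2.2845) = 11.974 g.
C = m/V = 11.974/12.834 = 0.93293 g/m³.

0.933 g/m³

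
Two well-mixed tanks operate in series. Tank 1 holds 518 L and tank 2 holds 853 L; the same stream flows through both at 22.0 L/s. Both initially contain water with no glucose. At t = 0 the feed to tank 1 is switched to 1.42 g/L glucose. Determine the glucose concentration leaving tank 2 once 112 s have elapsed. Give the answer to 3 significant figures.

1.24 g/L

Each tank obeys Vᵢ dCᵢ/dt = Q(Cᵢ₋₁ − Cᵢ), so τᵢ = Vᵢ/Q.
τ₁ = 518/22.0 = 23.545 s; τ₂ = 853/22.0 = 38.773 s.
Solving the cascade with C₁(0)=C₂(0)=0 gives C₂(t) = C_in[1 − (τ₁ e^(−t/τ₁) − τ₂ e^(−t/τ₂))/(τ₁ − τ₂)].
At t = 112: e^(−t/τ₁) = 0.0085934, e^(−t/τ₂) = 0.055652.
C₂ = 1.42·[1 − (23.545·0.0085934 − 38.773·0.055652)/(-15.227)] = 1.42·0.87158 = 1.2376 g/L.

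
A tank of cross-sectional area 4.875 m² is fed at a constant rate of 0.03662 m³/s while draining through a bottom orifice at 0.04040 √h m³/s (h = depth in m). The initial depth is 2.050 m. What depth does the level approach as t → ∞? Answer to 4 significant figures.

0.8216 m

A dh/dt = Q_in − 0.04040 √h. Steady state requires inflow = outflow:
Q_in = 0.04040 √h_ss ⇒ √h_ss = 0.03662/0.04040 = 0.906436.
h_ss = 0.906436² = 0.821626 m. (Since h₀ = 2.050 m > h_ss, the level will fall toward this value.)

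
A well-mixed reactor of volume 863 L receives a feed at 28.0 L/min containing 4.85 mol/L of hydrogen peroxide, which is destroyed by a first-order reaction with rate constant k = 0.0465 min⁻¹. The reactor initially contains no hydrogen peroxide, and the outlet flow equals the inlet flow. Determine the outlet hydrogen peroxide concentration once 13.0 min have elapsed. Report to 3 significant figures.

1.28 mol/L

Accumulation = in − out − consumed: V dC/dt = Q C_in − Q C − k V C.
This is linear with rate a = Q/V + k = 0.078945 min⁻¹.
C_ss = Q C_in/(Q + kV) = 1.9933 mol/L; C(t) = C_ss + (C₀ − C_ss) e^(−a t).
C(13.0) = 1.9933 + (-1.9933)·e^(−0.078945·13.0) = 1.9933 + (-1.9933)·0.35834 = 1.2790 mol/L.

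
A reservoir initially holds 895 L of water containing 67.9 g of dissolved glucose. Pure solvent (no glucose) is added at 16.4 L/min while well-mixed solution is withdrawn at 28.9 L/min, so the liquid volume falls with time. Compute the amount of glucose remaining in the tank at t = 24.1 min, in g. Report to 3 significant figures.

Let m(t) be the amount of glucose. Volume: V(t) = V₀ + (Q_in − Q_out) t = 895 − 12.500 t; V(24.1) = 593.75 L.
Species balance (pure solvent in): dm/dt = −Q_out · m/V(t).
Separate: dm/m = −Q_out dt/V(t) ⇒ ln(m/m₀) = −(Q_out/(Q_in−Q_out)) ln(V/V₀).
m = m₀ (V₀/V)^(Q_out/(Q_in−Q_out)) = 67.9 × (895/593.75)^(-2.3120) = 26.292 g.

26.3 g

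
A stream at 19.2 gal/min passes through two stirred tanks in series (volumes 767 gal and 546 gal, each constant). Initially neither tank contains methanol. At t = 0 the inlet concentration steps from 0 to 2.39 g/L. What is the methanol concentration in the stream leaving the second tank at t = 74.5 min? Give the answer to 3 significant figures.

1.54 g/L

Each tank obeys Vᵢ dCᵢ/dt = Q(Cᵢ₋₁ − Cᵢ), so τᵢ = Vᵢ/Q.
τ₁ = 767/19.2 = 39.948 min; τ₂ = 546/19.2 = 28.438 min.
Solving the cascade with C₁(0)=C₂(0)=0 gives C₂(t) = C_in[1 − (τ₁ e^(−t/τ₁) − τ₂ e^(−t/τ₂))/(τ₁ − τ₂)].
At t = 74.5: e^(−t/τ₁) = 0.15491, e^(−t/τ₂) = 0.072819.
C₂ = 2.39·[1 − (39.948·0.15491 − 28.438·0.072819)/(11.510)] = 2.39·0.64229 = 1.5351 g/L.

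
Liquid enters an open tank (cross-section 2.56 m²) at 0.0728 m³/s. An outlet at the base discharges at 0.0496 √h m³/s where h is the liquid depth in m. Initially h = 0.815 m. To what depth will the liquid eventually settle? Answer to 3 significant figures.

Accumulation of liquid (constant cross-section A): A dh/dt = Q_in − 0.0496 √h. At steady state dh/dt = 0:
Q_in = 0.0496 √h_ss ⇒ √h_ss = 0.0728/0.0496 = 1.4677.
h_ss = 1.4677² = 2.1543 m. (Since h₀ = 0.815 m < h_ss, the level will rise toward this value.)

2.15 m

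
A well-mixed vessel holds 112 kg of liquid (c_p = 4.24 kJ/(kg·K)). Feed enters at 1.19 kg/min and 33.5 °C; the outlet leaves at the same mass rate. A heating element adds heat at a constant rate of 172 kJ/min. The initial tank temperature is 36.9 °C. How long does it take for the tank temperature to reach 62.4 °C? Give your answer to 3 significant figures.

167 min

First-law balance (no shaft work): M c_p dT/dt = ṁ c_p (T_in − T) + 172.
τ = M/ṁ = 94.118 min; T_ss = T_in + Q̇/(ṁ c_p) = 67.589 °C.
T(t) = T_ss + (T₀ − T_ss) e^(−t/τ). Set T = 62.4:
e^(−t/τ) = (62.4 − 67.589)/(36.9 − 67.589) = 0.16909
t = −94.118 · ln(0.16909) = 167.28 min.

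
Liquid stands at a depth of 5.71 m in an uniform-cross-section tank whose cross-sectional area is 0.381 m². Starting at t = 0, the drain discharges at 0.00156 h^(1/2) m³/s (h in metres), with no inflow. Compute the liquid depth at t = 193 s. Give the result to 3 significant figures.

A dh/dt = −Q_out = −0.00156 √h.
∫ h^(−1/2) dh = −(0.00156/A) ∫ dt, giving 2√h = 2√h₀ − (0.00156/A) t.
√h = √5.71 − 0.00156·193/(2·0.381) = 2.3896 − 0.39512 = 1.9944.
h = 1.9944² = 3.9778 m.

3.98 m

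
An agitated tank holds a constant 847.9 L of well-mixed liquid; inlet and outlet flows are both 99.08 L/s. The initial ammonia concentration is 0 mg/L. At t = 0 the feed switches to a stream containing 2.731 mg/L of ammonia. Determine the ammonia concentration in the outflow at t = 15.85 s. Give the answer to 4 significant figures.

2.302 mg/L

Accumulation = in − out for the solute gives V dC/dt = Q(C_in − C).
Time constant τ = V/Q = 847.9/99.08 = 8.55773 s.
This is linear first-order; C(t) = C_in + (C₀ − C_in) e^(−t/τ).
C(15.85) = 2.731 + (0 − 2.731)·e^(−15.85/8.55773) = 2.731 + (-2.73100)·0.156903 = 2.30250 mg/L.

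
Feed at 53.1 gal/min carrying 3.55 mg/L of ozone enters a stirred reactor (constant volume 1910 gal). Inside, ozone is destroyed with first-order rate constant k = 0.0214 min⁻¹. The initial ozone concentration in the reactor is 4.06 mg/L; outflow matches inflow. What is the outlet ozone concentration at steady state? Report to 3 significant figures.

2.01 mg/L

Accumulation = in − out − consumed: V dC/dt = Q C_in − Q C − k V C.
At steady state: 0 = Q C_in − (Q + kV) C_ss, so C_ss = Q C_in/(Q + kV).
C_ss = 53.1·3.55/(53.1 + 0.0214·1910) = 188.50/93.974 = 2.0059 mg/L.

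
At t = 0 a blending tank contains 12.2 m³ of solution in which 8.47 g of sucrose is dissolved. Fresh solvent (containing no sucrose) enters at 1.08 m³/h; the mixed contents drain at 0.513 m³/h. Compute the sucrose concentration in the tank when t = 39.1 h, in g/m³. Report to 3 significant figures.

0.0965 g/m³

Let m(t) be the amount of sucrose. Volume: V(t) = V₀ + (Q_in − Q_out) t = 12.2 + 0.56700 t; V(39.1) = 34.370 m³.
No sucrose enters, so dm/dt = −Q_out · (m/V).
Separate: dm/m = −Q_out dt/V(t) ⇒ ln(m/m₀) = −(Q_out/(Q_in−Q_out)) ln(V/V₀).
m = m₀ (V₀/V)^(Q_out/(Q_in−Q_out)) = 8.47 × (12.2/34.370)^(0.90476) = 3.3182 g.
C = m/V = 3.3182/34.370 = 0.096545 g/m³.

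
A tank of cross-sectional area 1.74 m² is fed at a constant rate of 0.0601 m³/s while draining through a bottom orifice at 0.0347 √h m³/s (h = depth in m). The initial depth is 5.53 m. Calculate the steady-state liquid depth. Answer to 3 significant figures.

3.00 m

Accumulation of liquid (constant cross-section A): A dh/dt = Q_in − 0.0347 √h. At steady state dh/dt = 0:
Q_in = 0.0347 √h_ss ⇒ √h_ss = 0.0601/0.0347 = 1.7320.
h_ss = 1.7320² = 2.9998 m. (Since h₀ = 5.53 m > h_ss, the level will fall toward this value.)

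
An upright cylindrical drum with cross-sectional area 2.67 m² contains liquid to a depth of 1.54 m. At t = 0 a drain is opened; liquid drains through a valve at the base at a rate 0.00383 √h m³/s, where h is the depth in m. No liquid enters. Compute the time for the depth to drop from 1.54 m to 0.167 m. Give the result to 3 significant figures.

Unsteady balance on liquid volume: A dh/dt = −0.00383 √h.
Separate and integrate: 2(√h − √h₀) = −(0.00383/A) t.
t = 2A(√h₀ − √h)/0.00383 = 2·2.67·(√1.54 − √0.167)/0.00383
  = 5.3400 × (1.2410 − 0.40866) / 0.00383 = 1160.5 s.

1160 s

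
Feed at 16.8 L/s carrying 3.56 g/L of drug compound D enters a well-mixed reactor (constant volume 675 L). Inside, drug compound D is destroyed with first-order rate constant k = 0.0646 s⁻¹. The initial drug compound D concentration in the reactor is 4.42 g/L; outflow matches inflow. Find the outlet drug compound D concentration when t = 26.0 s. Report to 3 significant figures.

Accumulation = in − out − consumed: V dC/dt = Q C_in − Q C − k V C.
dC/dt = (Q/V) C_in − (Q/V + k) C; effective rate a = Q/V + k = 0.024889 + 0.0646 = 0.089489 s⁻¹.
C_ss = Q C_in/(Q + kV) = 0.99012 g/L; C(t) = C_ss + (C₀ − C_ss) e^(−a t).
C(26.0) = 0.99012 + (3.4299)·e^(−0.089489·26.0) = 0.99012 + (3.4299)·0.097616 = 1.3249 g/L.

1.32 g/L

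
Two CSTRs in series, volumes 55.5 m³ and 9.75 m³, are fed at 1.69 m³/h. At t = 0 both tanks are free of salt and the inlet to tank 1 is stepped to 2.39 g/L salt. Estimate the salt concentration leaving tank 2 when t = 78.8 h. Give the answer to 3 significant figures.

2.13 g/L

Species balance on tank i: dCᵢ/dt = (Cᵢ₋₁ − Cᵢ)/τᵢ with τᵢ = Vᵢ/Q.
τ₁ = 55.5/1.69 = 32.840 h; τ₂ = 9.75/1.69 = 5.7692 h.
Solving the cascade with C₁(0)=C₂(0)=0 gives C₂(t) = C_in[1 − (τ₁ e^(−t/τ₁) − τ₂ e^(−t/τ₂))/(τ₁ − τ₂)].
At t = 78.8: e^(−t/τ₁) = 0.090764, e^(−t/τ₂) = 1.1698e-06.
C₂ = 2.39·[1 − (32.840·0.090764 − 5.7692·1.1698e-06)/(27.071)] = 2.39·0.88989 = 2.1268 g/L.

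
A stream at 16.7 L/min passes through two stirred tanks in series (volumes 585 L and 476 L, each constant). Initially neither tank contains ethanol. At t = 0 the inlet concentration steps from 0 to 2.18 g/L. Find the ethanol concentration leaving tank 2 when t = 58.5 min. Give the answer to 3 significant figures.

1.20 g/L

Time constants: τᵢ = Vᵢ/Q for each well-mixed tank.
τ₁ = 585/16.7 = 35.030 min; τ₂ = 476/16.7 = 28.503 min.
Tank 1: C₁ = C_in(1 − e^(−t/τ₁)). Tank 2 (τ₁ ≠ τ₂): C₂ = C_in[1 − (τ₁ e^(−t/τ₁) − τ₂ e^(−t/τ₂))/(τ₁ − τ₂)].
At t = 58.5: e^(−t/τ₁) = 0.18825, e^(−t/τ₂) = 0.12842.
C₂ = 2.18·[1 − (35.030·0.18825 − 28.503·0.12842)/(6.5269)] = 2.18·0.55051 = 1.2001 g/L.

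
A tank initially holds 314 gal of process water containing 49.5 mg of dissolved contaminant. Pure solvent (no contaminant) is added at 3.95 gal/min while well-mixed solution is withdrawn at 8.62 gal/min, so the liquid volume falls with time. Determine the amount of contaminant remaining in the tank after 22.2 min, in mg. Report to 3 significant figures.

23.6 mg

Let m(t) be the amount of contaminant. Volume: V(t) = V₀ + (Q_in − Q_out) t = 314 − 4.6700 t; V(22.2) = 210.33 gal.
Solute balance: dm/dt = 0 − Q_out C = −Q_out m/V(t).
Separate: dm/m = −Q_out dt/V(t) ⇒ ln(m/m₀) = −(Q_out/(Q_in−Q_out)) ln(V/V₀).
m = m₀ (V₀/V)^(Q_out/(Q_in−Q_out)) = 49.5 × (314/210.33)^(-1.8458) = 23.625 mg.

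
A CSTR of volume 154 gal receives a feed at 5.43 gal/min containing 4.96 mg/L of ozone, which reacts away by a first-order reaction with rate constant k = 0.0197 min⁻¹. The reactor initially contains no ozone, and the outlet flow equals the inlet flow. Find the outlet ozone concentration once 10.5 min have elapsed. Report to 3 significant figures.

1.40 mg/L

V dC/dt = Q(C_in − C) − k V C.
This is linear with rate a = Q/V + k = 0.054960 min⁻¹.
C_ss = Q C_in/(Q + kV) = 3.1821 mg/L; C(t) = C_ss + (C₀ − C_ss) e^(−a t).
C(10.5) = 3.1821 + (-3.1821)·e^(−0.054960·10.5) = 3.1821 + (-3.1821)·0.56154 = 1.3952 mg/L.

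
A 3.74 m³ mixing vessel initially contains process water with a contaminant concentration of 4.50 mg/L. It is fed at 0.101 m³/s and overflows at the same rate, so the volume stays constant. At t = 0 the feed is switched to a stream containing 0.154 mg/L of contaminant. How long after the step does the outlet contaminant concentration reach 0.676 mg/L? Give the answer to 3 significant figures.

78.5 s

Species balance: V dC/dt = Q(C_in − C) ⇒ τ = V/Q = 37.030 s.
C(t) = C_in + (C₀ − C_in) e^(−t/τ). Set C = 0.676 and solve for t:
e^(−t/τ) = (C − C_in)/(C₀ − C_in) = (0.676 − 0.154)/(4.50 − 0.154) = 0.12011
t = −τ ln(…) = 37.030 × 2.1193 = 78.479 s.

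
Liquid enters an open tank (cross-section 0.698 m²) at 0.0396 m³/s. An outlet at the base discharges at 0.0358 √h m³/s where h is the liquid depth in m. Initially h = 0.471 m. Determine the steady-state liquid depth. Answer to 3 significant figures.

1.22 m

A dh/dt = Q_in − 0.0358 √h. Steady state requires inflow = outflow:
Q_in = 0.0358 √h_ss ⇒ √h_ss = 0.0396/0.0358 = 1.1061.
h_ss = 1.1061² = 1.2236 m. (Since h₀ = 0.471 m < h_ss, the level will rise toward this value.)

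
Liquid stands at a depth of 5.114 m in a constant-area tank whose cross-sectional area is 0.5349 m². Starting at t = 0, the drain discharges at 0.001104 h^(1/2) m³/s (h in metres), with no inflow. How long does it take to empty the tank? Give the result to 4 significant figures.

Mass balance (ρ constant): A dh/dt = −0.001104 √h.
This is separable: 2 d(√h)/dt = −0.001104/A, so √h = √h₀ − (0.001104/(2A)) t.
Set h = 0: 2√h₀ = (0.001104/A) t_empty ⇒ t_empty = 2A√h₀/0.001104.
t_empty = 2·0.5349·√5.114/0.001104 = 1.06980·2.26142/0.001104 = 2191.36 s.

2191 s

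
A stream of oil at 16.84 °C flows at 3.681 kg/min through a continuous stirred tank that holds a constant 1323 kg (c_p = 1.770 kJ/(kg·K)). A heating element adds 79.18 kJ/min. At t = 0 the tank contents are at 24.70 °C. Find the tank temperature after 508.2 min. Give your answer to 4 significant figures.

M c_p dT/dt = ṁ c_p (T_in − T) + Q̇.
Rearrange: dT/dt = (T_ss − T)/τ with τ = M/ṁ = 359.413 min and T_ss = T_in + Q̇/(ṁ c_p) = 28.9928 °C.
Solution: T(t) = T_ss + (T₀ − T_ss) e^(−t/τ).
T(508.2) = 28.9928 + (-4.29280)·e^(−508.2/359.413) = 28.9928 + (-4.29280)·0.243176 = 27.9489 °C.

27.95 °C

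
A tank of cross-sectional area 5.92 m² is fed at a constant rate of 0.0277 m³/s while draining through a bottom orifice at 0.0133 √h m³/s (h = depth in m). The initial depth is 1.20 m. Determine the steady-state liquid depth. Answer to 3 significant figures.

4.34 m

Accumulation of liquid (constant cross-section A): A dh/dt = Q_in − 0.0133 √h. At steady state dh/dt = 0:
Q_in = 0.0133 √h_ss ⇒ √h_ss = 0.0277/0.0133 = 2.0827.
h_ss = 2.0827² = 4.3377 m. (Since h₀ = 1.20 m < h_ss, the level will rise toward this value.)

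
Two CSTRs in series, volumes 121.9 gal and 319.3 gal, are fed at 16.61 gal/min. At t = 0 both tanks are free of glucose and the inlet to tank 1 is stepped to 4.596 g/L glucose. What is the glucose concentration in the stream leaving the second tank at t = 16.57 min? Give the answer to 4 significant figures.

1.753 g/L

Each tank obeys Vᵢ dCᵢ/dt = Q(Cᵢ₋₁ − Cᵢ), so τᵢ = Vᵢ/Q.
τ₁ = 121.9/16.61 = 7.33895 min; τ₂ = 319.3/16.61 = 19.2234 min.
Tank 1: C₁ = C_in(1 − e^(−t/τ₁)). Tank 2 (τ₁ ≠ τ₂): C₂ = C_in[1 − (τ₁ e^(−t/τ₁) − τ₂ e^(−t/τ₂))/(τ₁ − τ₂)].
At t = 16.57: e^(−t/τ₁) = 0.104579, e^(−t/τ₂) = 0.422328.
C₂ = 4.596·[1 − (7.33895·0.104579 − 19.2234·0.422328)/(-11.8844)] = 4.596·0.381452 = 1.75315 g/L.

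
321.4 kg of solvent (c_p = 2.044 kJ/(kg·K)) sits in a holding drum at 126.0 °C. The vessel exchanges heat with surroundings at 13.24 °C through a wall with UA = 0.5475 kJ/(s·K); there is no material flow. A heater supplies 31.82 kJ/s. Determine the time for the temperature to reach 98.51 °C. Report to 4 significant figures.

Lumped-capacitance energy balance: M c_p dT/dt = UA(T_amb − T) + Q̇.
τ = M c_p/UA = 1199.89 s; T_ss = T_amb + Q̇/UA = 13.24 + 31.82/0.5475 = 71.3587 °C.
T(t) = T_ss + (T₀ − T_ss)e^(−t/τ); set T = 98.51:
t = −τ ln[(T − T_ss)/(T₀ − T_ss)] = −1199.89 · ln(0.496900) = 839.164 s.

839.2 s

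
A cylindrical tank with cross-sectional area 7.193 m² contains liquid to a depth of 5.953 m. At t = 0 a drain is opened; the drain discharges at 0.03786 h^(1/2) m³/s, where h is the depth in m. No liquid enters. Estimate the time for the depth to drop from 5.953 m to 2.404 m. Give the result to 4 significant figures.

A dh/dt = −Q_out = −0.03786 √h.
∫ h^(−1/2) dh = −(0.03786/A) ∫ dt, giving 2√h = 2√h₀ − (0.03786/A) t.
t = 2A(√h₀ − √h)/0.03786 = 2·7.193·(√5.953 − √2.404)/0.03786
  = 14.3860 × (2.43988 − 1.55048) / 0.03786 = 337.951 s.

338.0 s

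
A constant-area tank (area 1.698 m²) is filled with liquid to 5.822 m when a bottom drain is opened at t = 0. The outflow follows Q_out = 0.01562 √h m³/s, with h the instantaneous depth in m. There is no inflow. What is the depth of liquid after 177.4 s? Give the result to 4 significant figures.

With no inflow, A dh/dt = −0.01562 √h.
∫ h^(−1/2) dh = −(0.01562/A) ∫ dt, giving 2√h = 2√h₀ − (0.01562/A) t.
√h = √5.822 − 0.01562·177.4/(2·1.698) = 2.41288 − 0.815956 = 1.59693.
h = 1.59693² = 2.55017 m.

2.550 m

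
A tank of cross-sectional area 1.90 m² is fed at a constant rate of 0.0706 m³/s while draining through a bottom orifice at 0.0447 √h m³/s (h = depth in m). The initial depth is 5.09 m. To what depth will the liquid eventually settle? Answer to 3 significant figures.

2.49 m

Level balance: A dh/dt = 0.0706 − 0.0447 √h. Setting dh/dt = 0:
Q_in = 0.0447 √h_ss ⇒ √h_ss = 0.0706/0.0447 = 1.5794.
h_ss = 1.5794² = 2.4946 m. (Since h₀ = 5.09 m > h_ss, the level will fall toward this value.)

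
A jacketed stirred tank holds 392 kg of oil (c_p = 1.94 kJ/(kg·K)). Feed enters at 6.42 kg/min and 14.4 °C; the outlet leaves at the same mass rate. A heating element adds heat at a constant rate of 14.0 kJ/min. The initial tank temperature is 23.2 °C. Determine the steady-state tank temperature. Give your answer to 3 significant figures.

15.5 °C

M c_p dT/dt = ṁ c_p (T_in − T) + Q̇.
At steady state dT/dt = 0 ⇒ T_ss = T_in + Q̇/(ṁ c_p) = 14.4 + 14.0/(6.42·1.94) = 15.524 °C.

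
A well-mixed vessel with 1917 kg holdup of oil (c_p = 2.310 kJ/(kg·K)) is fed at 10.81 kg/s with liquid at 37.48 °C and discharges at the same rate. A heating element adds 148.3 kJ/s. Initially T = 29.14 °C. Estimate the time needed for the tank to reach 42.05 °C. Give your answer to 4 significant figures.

M c_p dT/dt = ṁ c_p (T_in − T) + Q̇.
τ = M/ṁ = 177.336 s; T_ss = T_in + Q̇/(ṁ c_p) = 43.4189 °C.
T(t) = T_ss + (T₀ − T_ss) e^(−t/τ). Set T = 42.05:
e^(−t/τ) = (42.05 − 43.4189)/(29.14 − 43.4189) = 0.0958665
t = −177.336 · ln(0.0958665) = 415.817 s.

415.8 s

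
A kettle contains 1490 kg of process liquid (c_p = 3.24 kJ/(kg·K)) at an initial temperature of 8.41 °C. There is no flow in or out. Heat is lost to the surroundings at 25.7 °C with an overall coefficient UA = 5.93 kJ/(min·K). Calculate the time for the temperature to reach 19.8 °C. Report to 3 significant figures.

875 min

M c_p dT/dt = −UA(T − T_amb).
τ = M c_p/UA = 814.10 min; T_ss = T_amb = 25.700 °C.
T(t) = T_ss + (T₀ − T_ss)e^(−t/τ); set T = 19.8:
t = −τ ln[(T − T_ss)/(T₀ − T_ss)] = −814.10 · ln(0.34124) = 875.30 min.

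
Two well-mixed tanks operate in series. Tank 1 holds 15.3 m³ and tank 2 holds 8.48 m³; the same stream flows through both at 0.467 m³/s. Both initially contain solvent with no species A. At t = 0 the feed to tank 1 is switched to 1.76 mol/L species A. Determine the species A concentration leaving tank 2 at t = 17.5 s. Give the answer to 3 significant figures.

Time constants: τᵢ = Vᵢ/Q for each well-mixed tank.
τ₁ = 15.3/0.467 = 32.762 s; τ₂ = 8.48/0.467 = 18.158 s.
Tank 1: C₁ = C_in(1 − e^(−t/τ₁)). Tank 2 (τ₁ ≠ τ₂): C₂ = C_in[1 − (τ₁ e^(−t/τ₁) − τ₂ e^(−t/τ₂))/(τ₁ − τ₂)].
At t = 17.5: e^(−t/τ₁) = 0.58617, e^(−t/τ₂) = 0.38146.
C₂ = 1.76·[1 − (32.762·0.58617 − 18.158·0.38146)/(14.604)] = 1.76·0.15930 = 0.28038 mol/L.

0.280 mol/L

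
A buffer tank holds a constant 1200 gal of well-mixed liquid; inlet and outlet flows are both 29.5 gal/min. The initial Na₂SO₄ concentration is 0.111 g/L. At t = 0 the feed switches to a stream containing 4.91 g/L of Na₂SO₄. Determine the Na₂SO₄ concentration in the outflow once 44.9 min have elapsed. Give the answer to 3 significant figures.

3.32 g/L

Unsteady species balance (constant V, well mixed): V dC/dt = Q(C_in − C).
So dC/dt = (C_in − C)/τ with τ = V/Q = 1200/29.5 = 40.678 min.
Solution: C(t) = C_in + (C₀ − C_in) e^(−t/τ).
C(44.9) = 4.91 + (0.111 − 4.91)·e^(−44.9/40.678) = 4.91 + (-4.7990)·0.33161 = 3.3186 g/L.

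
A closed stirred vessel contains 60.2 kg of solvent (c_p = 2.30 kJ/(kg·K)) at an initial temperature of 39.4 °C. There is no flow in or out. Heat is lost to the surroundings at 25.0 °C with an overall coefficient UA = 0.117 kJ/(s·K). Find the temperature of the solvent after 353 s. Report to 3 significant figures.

35.7 °C

M c_p dT/dt = −UA(T − T_amb).
dT/dt = (T_ss − T)/τ with T_ss = T_amb = 25.000 °C, τ = M c_p/UA = 60.2·2.30/0.117 = 1183.4 s.
Integrating: T(t) = T_ss + (T₀ − T_ss) e^(−t/τ).
T(353) = 25.000 + (14.400)·0.74209 = 35.686 °C.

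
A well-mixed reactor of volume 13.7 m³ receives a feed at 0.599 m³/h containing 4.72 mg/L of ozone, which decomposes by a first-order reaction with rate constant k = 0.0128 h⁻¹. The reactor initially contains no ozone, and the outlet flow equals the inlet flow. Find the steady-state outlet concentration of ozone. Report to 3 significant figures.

V dC/dt = Q(C_in − C) − k V C.
Steady state (dC/dt = 0): C_ss = Q C_in/(Q + kV) = C_in/(1 + kV/Q).
C_ss = 0.599·4.72/(0.599 + 0.0128·13.7) = 2.8273/0.77436 = 3.6511 mg/L.

3.65 mg/L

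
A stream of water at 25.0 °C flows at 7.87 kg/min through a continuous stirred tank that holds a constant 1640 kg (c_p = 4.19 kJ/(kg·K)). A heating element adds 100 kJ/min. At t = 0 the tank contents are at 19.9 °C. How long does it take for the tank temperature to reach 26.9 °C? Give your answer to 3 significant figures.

411 min

Energy balance: M c_p dT/dt = ṁ c_p (T_in − T) + 100.
τ = M/ṁ = 208.39 min; T_ss = T_in + Q̇/(ṁ c_p) = 28.033 °C.
T(t) = T_ss + (T₀ − T_ss) e^(−t/τ). Set T = 26.9:
e^(−t/τ) = (26.9 − 28.033)/(19.9 − 28.033) = 0.13926
t = −208.39 · ln(0.13926) = 410.81 min.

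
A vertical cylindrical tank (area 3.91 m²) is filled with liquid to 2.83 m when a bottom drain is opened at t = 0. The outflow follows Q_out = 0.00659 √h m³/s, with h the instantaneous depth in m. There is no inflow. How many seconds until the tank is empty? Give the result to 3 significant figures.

2000 s

With no inflow, A dh/dt = −0.00659 √h.
Separate and integrate: 2(√h − √h₀) = −(0.00659/A) t.
Tank is empty when √h = 0: t_empty = 2A√h₀/0.00659.
t_empty = 2·3.91·√2.83/0.00659 = 7.8200·1.6823/0.00659 = 1996.2 s.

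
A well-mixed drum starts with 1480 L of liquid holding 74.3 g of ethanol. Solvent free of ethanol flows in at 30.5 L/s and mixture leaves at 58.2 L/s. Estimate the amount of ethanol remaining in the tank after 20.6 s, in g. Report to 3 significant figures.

Total volume: dV/dt = Q_in − Q_out = -27.700 L/s, so V(t) = 1480 − 27.700 t and V(20.6) = 909.38 L.
Solute balance: dm/dt = 0 − Q_out C = −Q_out m/V(t).
Separate: dm/m = −Q_out dt/V(t) ⇒ ln(m/m₀) = −(Q_out/(Q_in−Q_out)) ln(V/V₀).
m = m₀ (V₀/V)^(Q_out/(Q_in−Q_out)) = 74.3 × (1480/909.38)^(-2.1011) = 26.704 g.

26.7 g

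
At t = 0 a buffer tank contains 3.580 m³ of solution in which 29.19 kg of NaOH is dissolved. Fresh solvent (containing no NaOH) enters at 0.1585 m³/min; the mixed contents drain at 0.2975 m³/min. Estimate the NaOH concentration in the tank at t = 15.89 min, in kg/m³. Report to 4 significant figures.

Total volume: dV/dt = Q_in − Q_out = -0.139000 m³/min, so V(t) = 3.580 − 0.139000 t and V(15.89) = 1.37129 m³.
Solute balance: dm/dt = 0 − Q_out C = −Q_out m/V(t).
Separate: dm/m = −Q_out dt/V(t) ⇒ ln(m/m₀) = −(Q_out/(Q_in−Q_out)) ln(V/V₀).
m = m₀ (V₀/V)^(Q_out/(Q_in−Q_out)) = 29.19 × (3.580/1.37129)^(-2.14029) = 3.74336 kg.
C = m/V = 3.74336/1.37129 = 2.72981 kg/m³.

2.730 kg/m³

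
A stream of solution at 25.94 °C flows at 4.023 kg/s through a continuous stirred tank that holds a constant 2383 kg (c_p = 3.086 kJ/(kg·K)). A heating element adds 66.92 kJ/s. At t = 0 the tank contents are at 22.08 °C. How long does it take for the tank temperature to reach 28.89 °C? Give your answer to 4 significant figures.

789.3 s

M c_p dT/dt = ṁ c_p (T_in − T) + Q̇.
τ = M/ṁ = 592.344 s; T_ss = T_in + Q̇/(ṁ c_p) = 31.3303 °C.
T(t) = T_ss + (T₀ − T_ss) e^(−t/τ). Set T = 28.89:
e^(−t/τ) = (28.89 − 31.3303)/(22.08 − 31.3303) = 0.263805
t = −592.344 · ln(0.263805) = 789.326 s.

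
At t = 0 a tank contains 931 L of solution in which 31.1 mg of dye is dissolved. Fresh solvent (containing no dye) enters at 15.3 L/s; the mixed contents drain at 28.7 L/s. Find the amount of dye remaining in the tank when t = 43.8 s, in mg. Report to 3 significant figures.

3.69 mg

Total volume: dV/dt = Q_in − Q_out = -13.400 L/s, so V(t) = 931 − 13.400 t and V(43.8) = 344.08 L.
Species balance (pure solvent in): dm/dt = −Q_out · m/V(t).
dm/m = −Q_out dt/(V₀ − 13.400 t); integrating gives ln(m/m₀) = −(Q_out/(Q_in−Q_out)) ln(V/V₀).
m = m₀ (V₀/V)^(Q_out/(Q_in−Q_out)) = 31.1 × (931/344.08)^(-2.1418) = 3.6888 mg.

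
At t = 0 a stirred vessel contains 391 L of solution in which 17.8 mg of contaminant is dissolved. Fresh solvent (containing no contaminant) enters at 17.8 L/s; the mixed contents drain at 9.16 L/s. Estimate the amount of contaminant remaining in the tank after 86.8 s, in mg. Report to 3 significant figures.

5.72 mg

Total volume: dV/dt = Q_in − Q_out = 8.6400 L/s, so V(t) = 391 + 8.6400 t and V(86.8) = 1141.0 L.
No contaminant enters, so dm/dt = −Q_out · (m/V).
Separate: dm/m = −Q_out dt/V(t) ⇒ ln(m/m₀) = −(Q_out/(Q_in−Q_out)) ln(V/V₀).
m = m₀ (V₀/V)^(Q_out/(Q_in−Q_out)) = 17.8 × (391/1141.0)^(1.0602) = 5.7192 mg.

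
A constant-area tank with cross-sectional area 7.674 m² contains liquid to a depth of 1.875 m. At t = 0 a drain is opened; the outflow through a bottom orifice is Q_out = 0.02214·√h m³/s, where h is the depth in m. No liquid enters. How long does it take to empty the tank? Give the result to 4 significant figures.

949.2 s

Volume balance on the tank: A dh/dt = −0.02214 √h.
Separate and integrate: 2(√h − √h₀) = −(0.02214/A) t.
Tank is empty when √h = 0: t_empty = 2A√h₀/0.02214.
t_empty = 2·7.674·√1.875/0.02214 = 15.3480·1.36931/0.02214 = 949.237 s.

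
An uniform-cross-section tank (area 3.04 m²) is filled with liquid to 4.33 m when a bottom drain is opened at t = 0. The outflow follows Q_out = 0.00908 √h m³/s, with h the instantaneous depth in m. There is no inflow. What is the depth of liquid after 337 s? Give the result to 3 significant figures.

2.49 m

A dh/dt = −Q_out = −0.00908 √h.
This is separable: 2 d(√h)/dt = −0.00908/A, so √h = √h₀ − (0.00908/(2A)) t.
√h = √4.33 − 0.00908·337/(2·3.04) = 2.0809 − 0.50328 = 1.5776.
h = 1.5776² = 2.4888 m.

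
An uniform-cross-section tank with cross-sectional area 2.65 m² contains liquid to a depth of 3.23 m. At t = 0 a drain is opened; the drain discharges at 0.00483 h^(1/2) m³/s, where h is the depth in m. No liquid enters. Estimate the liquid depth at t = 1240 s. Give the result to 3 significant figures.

0.445 m

Unsteady balance on liquid volume: A dh/dt = −0.00483 √h.
Separate and integrate: 2(√h − √h₀) = −(0.00483/A) t.
√h = √3.23 − 0.00483·1240/(2·2.65) = 1.7972 − 1.1300 = 0.66718.
h = 0.66718² = 0.44513 m.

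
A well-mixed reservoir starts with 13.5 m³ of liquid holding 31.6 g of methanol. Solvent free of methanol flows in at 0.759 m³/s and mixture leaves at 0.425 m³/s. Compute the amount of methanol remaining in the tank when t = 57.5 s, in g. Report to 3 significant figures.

Let m(t) be the amount of methanol. Volume: V(t) = V₀ + (Q_in − Q_out) t = 13.5 + 0.33400 t; V(57.5) = 32.705 m³.
Solute balance: dm/dt = 0 − Q_out C = −Q_out m/V(t).
dm/m = −Q_out dt/(V₀ + 0.33400 t); integrating gives ln(m/m₀) = −(Q_out/(Q_in−Q_out)) ln(V/V₀).
m = m₀ (V₀/V)^(Q_out/(Q_in−Q_out)) = 31.6 × (13.5/32.705)^(1.2725) = 10.250 g.

10.2 g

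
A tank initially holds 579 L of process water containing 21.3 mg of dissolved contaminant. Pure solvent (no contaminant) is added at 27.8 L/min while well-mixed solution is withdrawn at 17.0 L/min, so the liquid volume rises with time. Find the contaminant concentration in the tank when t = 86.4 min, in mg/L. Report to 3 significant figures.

Let m(t) be the amount of contaminant. Volume: V(t) = V₀ + (Q_in − Q_out) t = 579 + 10.800 t; V(86.4) = 1512.1 L.
Solute balance: dm/dt = 0 − Q_out C = −Q_out m/V(t).
Separate: dm/m = −Q_out dt/V(t) ⇒ ln(m/m₀) = −(Q_out/(Q_in−Q_out)) ln(V/V₀).
m = m₀ (V₀/V)^(Q_out/(Q_in−Q_out)) = 21.3 × (579/1512.1)^(1.5741) = 4.7004 mg.
C = m/V = 4.7004/1512.1 = 0.0031085 mg/L.

0.00311 mg/L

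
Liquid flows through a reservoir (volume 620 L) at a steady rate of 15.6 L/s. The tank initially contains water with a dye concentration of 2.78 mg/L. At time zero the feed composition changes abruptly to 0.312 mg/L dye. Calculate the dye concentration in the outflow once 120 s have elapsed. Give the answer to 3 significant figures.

0.433 mg/L

Transient balance on the dissolved component: V dC/dt = Q(C_in − C).
Rewrite as dC/dt + C/τ = C_in/τ, τ = V/Q = 39.744 s.
Solution: C(t) = C_in + (C₀ − C_in) e^(−t/τ).
C(120) = 0.312 + (2.78 − 0.312)·e^(−120/39.744) = 0.312 + (2.4680)·0.048833 = 0.43252 mg/L.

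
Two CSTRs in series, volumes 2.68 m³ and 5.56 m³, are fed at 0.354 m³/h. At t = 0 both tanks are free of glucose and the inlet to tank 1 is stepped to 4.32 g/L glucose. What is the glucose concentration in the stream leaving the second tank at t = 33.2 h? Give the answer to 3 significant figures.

Time constants: τᵢ = Vᵢ/Q for each well-mixed tank.
τ₁ = 2.68/0.354 = 7.5706 h; τ₂ = 5.56/0.354 = 15.706 h.
Tank 1: C₁ = C_in(1 − e^(−t/τ₁)). Tank 2 (τ₁ ≠ τ₂): C₂ = C_in[1 − (τ₁ e^(−t/τ₁) − τ₂ e^(−t/τ₂))/(τ₁ − τ₂)].
At t = 33.2: e^(−t/τ₁) = 0.012458, e^(−t/τ₂) = 0.12078.
C₂ = 4.32·[1 − (7.5706·0.012458 − 15.706·0.12078)/(-8.1356)] = 4.32·0.77843 = 3.3628 g/L.

3.36 g/L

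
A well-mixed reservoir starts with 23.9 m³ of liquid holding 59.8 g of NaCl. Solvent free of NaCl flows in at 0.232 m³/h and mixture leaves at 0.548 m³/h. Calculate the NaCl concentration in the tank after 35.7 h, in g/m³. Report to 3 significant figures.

Let m(t) be the amount of NaCl. Volume: V(t) = V₀ + (Q_in − Q_out) t = 23.9 − 0.31600 t; V(35.7) = 12.619 m³.
No NaCl enters, so dm/dt = −Q_out · (m/V).
dm/m = −Q_out dt/(V₀ − 0.31600 t); integrating gives ln(m/m₀) = −(Q_out/(Q_in−Q_out)) ln(V/V₀).
m = m₀ (V₀/V)^(Q_out/(Q_in−Q_out)) = 59.8 × (23.9/12.619)^(-1.7342) = 19.755 g.
C = m/V = 19.755/12.619 = 1.5655 g/m³.

1.57 g/m³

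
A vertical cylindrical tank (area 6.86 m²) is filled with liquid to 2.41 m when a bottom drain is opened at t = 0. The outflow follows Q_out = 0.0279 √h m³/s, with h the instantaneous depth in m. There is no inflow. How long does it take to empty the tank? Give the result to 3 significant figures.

A dh/dt = −Q_out = −0.0279 √h.
This is separable: 2 d(√h)/dt = −0.0279/A, so √h = √h₀ − (0.0279/(2A)) t.
Tank is empty when √h = 0: t_empty = 2A√h₀/0.0279.
t_empty = 2·6.86·√2.41/0.0279 = 13.720·1.5524/0.0279 = 763.41 s.

763 s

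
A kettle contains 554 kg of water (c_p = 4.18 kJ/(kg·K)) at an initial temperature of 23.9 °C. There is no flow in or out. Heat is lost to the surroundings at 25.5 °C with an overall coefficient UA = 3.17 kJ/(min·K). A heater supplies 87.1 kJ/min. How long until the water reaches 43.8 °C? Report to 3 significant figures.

842 min

Heat balance on the well-mixed liquid: M c_p dT/dt = −UA(T − T_amb) + Q̇.
τ = M c_p/UA = 730.51 min; T_ss = T_amb + Q̇/UA = 25.5 + 87.1/3.17 = 52.976 °C.
T(t) = T_ss + (T₀ − T_ss)e^(−t/τ); set T = 43.8:
t = −τ ln[(T − T_ss)/(T₀ − T_ss)] = −730.51 · ln(0.31559) = 842.50 min.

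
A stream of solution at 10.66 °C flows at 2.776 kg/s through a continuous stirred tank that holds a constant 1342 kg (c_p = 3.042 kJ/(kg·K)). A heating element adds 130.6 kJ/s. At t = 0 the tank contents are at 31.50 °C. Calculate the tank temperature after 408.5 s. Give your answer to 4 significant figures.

M c_p dT/dt = ṁ c_p (T_in − T) + Q̇.
Rearrange: dT/dt = (T_ss − T)/τ with τ = M/ṁ = 483.429 s and T_ss = T_in + Q̇/(ṁ c_p) = 26.1255 °C.
T approaches T_ss exponentially: T(t) = T_ss + (T₀ − T_ss) e^(−t/τ).
T(408.5) = 26.1255 + (5.37448)·e^(−408.5/483.429) = 26.1255 + (5.37448)·0.429555 = 28.4342 °C.

28.43 °C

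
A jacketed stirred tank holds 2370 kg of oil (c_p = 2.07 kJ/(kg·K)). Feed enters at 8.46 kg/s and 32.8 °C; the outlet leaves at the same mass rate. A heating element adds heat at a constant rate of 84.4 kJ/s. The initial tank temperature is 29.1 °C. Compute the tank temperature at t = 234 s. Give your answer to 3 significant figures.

Unsteady energy balance on the tank contents: M c_p dT/dt = ṁ c_p (T_in − T) + 84.4.
Rearrange: dT/dt = (T_ss − T)/τ with τ = M/ṁ = 280.14 s and T_ss = T_in + Q̇/(ṁ c_p) = 37.619 °C.
This is linear first-order; T(t) = T_ss + (T₀ − T_ss) e^(−t/τ).
T(234) = 37.619 + (-8.5195)·e^(−234/280.14) = 37.619 + (-8.5195)·0.43375 = 33.924 °C.

33.9 °C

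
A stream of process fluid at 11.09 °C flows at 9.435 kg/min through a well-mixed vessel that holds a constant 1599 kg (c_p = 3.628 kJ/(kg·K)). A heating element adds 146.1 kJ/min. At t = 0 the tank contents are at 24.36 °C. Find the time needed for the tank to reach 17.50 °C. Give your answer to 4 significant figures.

243.3 min

M c_p dT/dt = ṁ c_p (T_in − T) + Q̇.
τ = M/ṁ = 169.475 min; T_ss = T_in + Q̇/(ṁ c_p) = 15.3582 °C.
T(t) = T_ss + (T₀ − T_ss) e^(−t/τ). Set T = 17.50:
e^(−t/τ) = (17.50 − 15.3582)/(24.36 − 15.3582) = 0.237933
t = −169.475 · ln(0.237933) = 243.327 min.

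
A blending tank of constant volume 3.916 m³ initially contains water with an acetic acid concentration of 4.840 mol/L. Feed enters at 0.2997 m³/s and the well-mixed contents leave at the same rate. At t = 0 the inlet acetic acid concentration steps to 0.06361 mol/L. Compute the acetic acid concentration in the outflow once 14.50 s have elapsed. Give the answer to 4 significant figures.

1.638 mol/L

Unsteady species balance (constant V, well mixed): V dC/dt = Q(C_in − C).
Rewrite as dC/dt + C/τ = C_in/τ, τ = V/Q = 13.0664 s.
Integrating: C(t) = C_in + (C₀ − C_in) e^(−t/τ).
C(14.50) = 0.06361 + (4.840 − 0.06361)·e^(−14.50/13.0664) = 0.06361 + (4.77639)·0.329652 = 1.63816 mol/L.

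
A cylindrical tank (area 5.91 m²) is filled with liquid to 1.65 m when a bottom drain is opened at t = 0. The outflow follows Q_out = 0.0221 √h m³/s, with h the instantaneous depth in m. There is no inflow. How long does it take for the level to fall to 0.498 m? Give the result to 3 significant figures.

Accumulation of liquid (constant cross-section A): A dh/dt = −0.0221 √h.
∫ h^(−1/2) dh = −(0.0221/A) ∫ dt, giving 2√h = 2√h₀ − (0.0221/A) t.
t = 2A(√h₀ − √h)/0.0221 = 2·5.91·(√1.65 − √0.498)/0.0221
  = 11.820 × (1.2845 − 0.70569) / 0.0221 = 309.58 s.

310 s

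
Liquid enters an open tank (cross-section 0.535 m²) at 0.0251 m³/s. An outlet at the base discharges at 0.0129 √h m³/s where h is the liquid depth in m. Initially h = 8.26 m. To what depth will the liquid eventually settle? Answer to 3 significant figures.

3.79 m

A dh/dt = Q_in − 0.0129 √h. Steady state requires inflow = outflow:
Q_in = 0.0129 √h_ss ⇒ √h_ss = 0.0251/0.0129 = 1.9457.
h_ss = 1.9457² = 3.7859 m. (Since h₀ = 8.26 m > h_ss, the level will fall toward this value.)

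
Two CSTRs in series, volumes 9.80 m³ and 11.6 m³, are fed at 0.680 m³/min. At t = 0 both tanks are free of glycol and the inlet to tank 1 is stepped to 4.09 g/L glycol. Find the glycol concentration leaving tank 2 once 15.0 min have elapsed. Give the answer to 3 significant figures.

1.01 g/L

Species balance on tank i: dCᵢ/dt = (Cᵢ₋₁ − Cᵢ)/τᵢ with τᵢ = Vᵢ/Q.
τ₁ = 9.80/0.680 = 14.412 min; τ₂ = 11.6/0.680 = 17.059 min.
Tank 1: C₁ = C_in(1 − e^(−t/τ₁)). Tank 2 (τ₁ ≠ τ₂): C₂ = C_in[1 − (τ₁ e^(−t/τ₁) − τ₂ e^(−t/τ₂))/(τ₁ − τ₂)].
At t = 15.0: e^(−t/τ₁) = 0.35317, e^(−t/τ₂) = 0.41507.
C₂ = 4.09·[1 − (14.412·0.35317 − 17.059·0.41507)/(-2.6471)] = 4.09·0.24790 = 1.0139 g/L.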